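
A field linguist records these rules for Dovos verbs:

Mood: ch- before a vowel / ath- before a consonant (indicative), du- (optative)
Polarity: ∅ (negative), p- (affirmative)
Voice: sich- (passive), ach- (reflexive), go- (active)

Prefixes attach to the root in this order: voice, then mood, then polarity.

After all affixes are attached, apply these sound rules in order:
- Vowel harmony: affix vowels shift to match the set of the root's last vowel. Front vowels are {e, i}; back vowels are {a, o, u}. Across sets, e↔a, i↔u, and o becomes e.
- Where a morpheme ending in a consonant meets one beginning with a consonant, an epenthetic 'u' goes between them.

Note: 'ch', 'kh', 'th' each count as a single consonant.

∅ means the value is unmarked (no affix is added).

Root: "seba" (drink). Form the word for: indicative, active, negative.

Attach voice active go- → goseba.
Attach mood indicative ath- (before consonant 'g') → athgoseba.
polarity = negative: zero marking, form stays athgoseba.
Vowel harmony: no change.
Apply epenthesis: athgoseba → athugoseba.

athugoseba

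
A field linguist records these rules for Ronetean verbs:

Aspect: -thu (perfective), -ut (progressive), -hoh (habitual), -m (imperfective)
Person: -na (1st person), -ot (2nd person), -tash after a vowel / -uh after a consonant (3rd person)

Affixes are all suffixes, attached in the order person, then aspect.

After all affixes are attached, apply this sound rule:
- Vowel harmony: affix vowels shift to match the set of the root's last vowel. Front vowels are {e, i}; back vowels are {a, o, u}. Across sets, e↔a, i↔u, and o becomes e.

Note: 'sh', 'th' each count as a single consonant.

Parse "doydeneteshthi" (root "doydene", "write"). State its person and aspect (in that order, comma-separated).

Segment: doydene-tash-thu.
person: -tash/uh → 3rd person.
aspect: -thu → perfective.

3rd person, perfective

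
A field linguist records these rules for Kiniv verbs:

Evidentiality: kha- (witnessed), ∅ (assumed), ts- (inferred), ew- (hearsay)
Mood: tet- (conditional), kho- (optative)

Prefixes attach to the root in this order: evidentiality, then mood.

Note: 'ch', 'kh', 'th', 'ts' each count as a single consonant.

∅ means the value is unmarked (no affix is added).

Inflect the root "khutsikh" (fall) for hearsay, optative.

Attach evidentiality hearsay ew- → ewkhutsikh.
Attach mood optative kho- → khoewkhutsikh.

khoewkhutsikh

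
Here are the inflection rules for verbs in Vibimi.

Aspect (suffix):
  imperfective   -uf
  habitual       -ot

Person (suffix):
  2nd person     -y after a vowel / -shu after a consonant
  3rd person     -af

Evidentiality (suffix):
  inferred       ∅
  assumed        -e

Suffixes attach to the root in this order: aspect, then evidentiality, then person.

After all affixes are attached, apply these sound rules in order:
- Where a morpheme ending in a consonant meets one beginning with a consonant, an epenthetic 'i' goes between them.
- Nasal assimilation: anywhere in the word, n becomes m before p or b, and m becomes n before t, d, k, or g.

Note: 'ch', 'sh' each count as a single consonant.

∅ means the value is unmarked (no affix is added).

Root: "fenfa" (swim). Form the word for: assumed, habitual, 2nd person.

fenfaotey

Attach aspect habitual -ot → fenfaot.
Attach evidentiality assumed -e → fenfaote.
Attach person 2nd person -y (after vowel 'e') → fenfaotey.
Epenthesis: no change.
Nasal assimilation: no change.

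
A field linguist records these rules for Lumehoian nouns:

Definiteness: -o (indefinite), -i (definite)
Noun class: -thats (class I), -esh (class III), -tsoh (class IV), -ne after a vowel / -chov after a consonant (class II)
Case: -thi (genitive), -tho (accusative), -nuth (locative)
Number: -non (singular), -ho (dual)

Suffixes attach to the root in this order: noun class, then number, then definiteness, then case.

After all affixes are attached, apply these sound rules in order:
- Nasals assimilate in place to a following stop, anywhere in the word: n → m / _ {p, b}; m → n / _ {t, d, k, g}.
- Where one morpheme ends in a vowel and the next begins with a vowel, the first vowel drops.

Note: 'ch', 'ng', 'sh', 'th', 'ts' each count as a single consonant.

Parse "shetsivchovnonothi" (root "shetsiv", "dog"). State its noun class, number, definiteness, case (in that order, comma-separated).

class II, singular, indefinite, genitive

Segment: shetsiv-chov-non-o-thi.
noun class: -ne/chov → class II.
number: -non → singular.
definiteness: -o → indefinite.
case: -thi → genitive.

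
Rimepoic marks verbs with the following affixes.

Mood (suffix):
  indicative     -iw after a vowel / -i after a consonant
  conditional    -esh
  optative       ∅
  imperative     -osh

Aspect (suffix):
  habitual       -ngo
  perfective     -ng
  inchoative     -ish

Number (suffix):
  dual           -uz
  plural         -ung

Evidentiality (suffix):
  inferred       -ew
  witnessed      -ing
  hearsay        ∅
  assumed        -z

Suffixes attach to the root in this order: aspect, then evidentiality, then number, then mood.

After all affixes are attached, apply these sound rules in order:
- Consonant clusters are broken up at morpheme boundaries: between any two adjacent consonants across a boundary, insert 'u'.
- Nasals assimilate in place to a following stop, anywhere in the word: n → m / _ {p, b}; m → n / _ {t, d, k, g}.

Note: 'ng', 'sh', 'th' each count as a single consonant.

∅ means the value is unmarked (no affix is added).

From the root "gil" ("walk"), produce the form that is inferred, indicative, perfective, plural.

gilungewungi

Attach aspect perfective -ng → gilng.
Attach evidentiality inferred -ew → gilngew.
Attach number plural -ung → gilngewung.
Attach mood indicative -i (after consonant 'ng') → gilngewungi.
Apply epenthesis: gilngewungi → gilungewungi.
Nasal assimilation: no change.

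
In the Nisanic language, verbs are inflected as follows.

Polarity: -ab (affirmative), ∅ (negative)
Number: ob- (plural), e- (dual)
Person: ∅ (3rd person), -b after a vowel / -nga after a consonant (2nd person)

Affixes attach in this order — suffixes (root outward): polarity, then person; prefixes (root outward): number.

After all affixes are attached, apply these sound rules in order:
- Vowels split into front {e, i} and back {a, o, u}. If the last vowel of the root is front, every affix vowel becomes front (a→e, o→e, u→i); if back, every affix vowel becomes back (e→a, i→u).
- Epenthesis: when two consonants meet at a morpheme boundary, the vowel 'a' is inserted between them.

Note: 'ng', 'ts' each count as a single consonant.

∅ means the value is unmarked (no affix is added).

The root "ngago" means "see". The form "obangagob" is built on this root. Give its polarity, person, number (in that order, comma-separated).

negative, 2nd person, plural

Segment: ob-ngago-b.
polarity: ∅ → negative.
person: -b/nga → 2nd person.
number: ob- → plural.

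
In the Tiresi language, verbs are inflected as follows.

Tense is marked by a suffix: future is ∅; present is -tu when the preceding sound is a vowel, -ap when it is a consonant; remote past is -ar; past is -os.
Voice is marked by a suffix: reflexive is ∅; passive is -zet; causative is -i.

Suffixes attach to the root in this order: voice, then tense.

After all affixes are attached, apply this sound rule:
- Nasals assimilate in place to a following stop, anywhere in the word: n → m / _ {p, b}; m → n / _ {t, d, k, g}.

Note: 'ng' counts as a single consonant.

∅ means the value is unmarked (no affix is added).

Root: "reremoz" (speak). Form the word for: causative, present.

reremozitu

Attach voice causative -i → reremozi.
Attach tense present -tu (after vowel 'i') → reremozitu.
Nasal assimilation: no change.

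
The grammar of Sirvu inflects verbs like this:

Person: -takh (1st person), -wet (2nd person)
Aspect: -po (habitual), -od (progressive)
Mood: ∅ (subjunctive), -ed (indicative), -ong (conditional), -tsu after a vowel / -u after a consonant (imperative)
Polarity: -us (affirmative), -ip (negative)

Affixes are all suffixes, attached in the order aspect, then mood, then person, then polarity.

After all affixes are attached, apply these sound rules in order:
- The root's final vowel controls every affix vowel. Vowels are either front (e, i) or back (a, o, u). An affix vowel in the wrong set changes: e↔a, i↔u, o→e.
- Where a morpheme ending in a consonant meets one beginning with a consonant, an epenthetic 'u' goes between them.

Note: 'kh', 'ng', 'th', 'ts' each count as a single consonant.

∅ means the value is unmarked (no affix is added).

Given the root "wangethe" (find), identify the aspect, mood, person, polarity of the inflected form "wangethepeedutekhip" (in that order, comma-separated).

Segment: wangethe-po-ed-takh-ip.
aspect: -po → habitual.
mood: -ed → indicative.
person: -takh → 1st person.
polarity: -ip → negative.

habitual, indicative, 1st person, negative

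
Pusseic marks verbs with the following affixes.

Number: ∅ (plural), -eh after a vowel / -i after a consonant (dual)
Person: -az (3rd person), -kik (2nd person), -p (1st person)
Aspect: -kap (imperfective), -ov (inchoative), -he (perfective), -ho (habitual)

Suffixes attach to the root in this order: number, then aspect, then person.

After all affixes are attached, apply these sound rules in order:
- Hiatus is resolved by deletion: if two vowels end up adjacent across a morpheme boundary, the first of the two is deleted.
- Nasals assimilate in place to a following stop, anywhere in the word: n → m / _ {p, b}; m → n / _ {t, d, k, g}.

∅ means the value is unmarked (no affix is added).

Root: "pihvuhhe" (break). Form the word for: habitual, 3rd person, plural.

pihvuhhehaz

number = plural: zero marking, form stays pihvuhhe.
Attach aspect habitual -ho → pihvuhheho.
Attach person 3rd person -az → pihvuhhehoaz.
Apply vowel deletion: pihvuhhehoaz → pihvuhhehaz.
Nasal assimilation: no change.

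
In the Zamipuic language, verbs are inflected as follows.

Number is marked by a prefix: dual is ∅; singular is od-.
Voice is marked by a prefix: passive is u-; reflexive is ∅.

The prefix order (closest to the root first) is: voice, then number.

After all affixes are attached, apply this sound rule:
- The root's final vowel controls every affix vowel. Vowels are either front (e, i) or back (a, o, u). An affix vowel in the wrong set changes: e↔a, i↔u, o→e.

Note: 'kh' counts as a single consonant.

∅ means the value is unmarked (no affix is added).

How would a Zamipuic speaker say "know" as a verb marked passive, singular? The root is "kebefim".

Attach voice passive u- → ukebefim.
Attach number singular od- → odukebefim.
Apply vowel harmony: odukebefim → edikebefim.

edikebefim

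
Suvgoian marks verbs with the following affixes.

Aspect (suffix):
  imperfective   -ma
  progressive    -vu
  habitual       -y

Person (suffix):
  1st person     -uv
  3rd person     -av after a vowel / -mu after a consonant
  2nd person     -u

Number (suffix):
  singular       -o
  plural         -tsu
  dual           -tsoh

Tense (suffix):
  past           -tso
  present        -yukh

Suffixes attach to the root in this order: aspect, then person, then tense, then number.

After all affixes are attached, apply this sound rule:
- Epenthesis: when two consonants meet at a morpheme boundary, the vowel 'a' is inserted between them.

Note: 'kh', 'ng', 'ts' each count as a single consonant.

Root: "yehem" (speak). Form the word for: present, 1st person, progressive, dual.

yehemavuuvayukhatsoh

Attach aspect progressive -vu → yehemvu.
Attach person 1st person -uv → yehemvuuv.
Attach tense present -yukh → yehemvuuvyukh.
Attach number dual -tsoh → yehemvuuvyukhtsoh.
Apply epenthesis: yehemvuuvyukhtsoh → yehemavuuvayukhatsoh.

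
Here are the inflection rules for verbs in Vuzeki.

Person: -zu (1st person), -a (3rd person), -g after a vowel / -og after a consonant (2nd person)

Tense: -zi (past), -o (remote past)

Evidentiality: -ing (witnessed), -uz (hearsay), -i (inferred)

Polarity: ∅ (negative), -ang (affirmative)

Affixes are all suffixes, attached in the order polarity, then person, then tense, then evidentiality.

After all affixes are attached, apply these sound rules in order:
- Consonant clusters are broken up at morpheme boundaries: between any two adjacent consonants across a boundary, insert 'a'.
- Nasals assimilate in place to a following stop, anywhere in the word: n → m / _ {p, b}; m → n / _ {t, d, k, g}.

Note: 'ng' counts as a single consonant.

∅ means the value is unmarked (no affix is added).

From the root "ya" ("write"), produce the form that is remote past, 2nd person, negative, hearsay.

polarity = negative: zero marking, form stays ya.
Attach person 2nd person -g (after vowel 'a') → yag.
Attach tense remote past -o → yago.
Attach evidentiality hearsay -uz → yagouz.
Epenthesis: no change.
Nasal assimilation: no change.

yagouz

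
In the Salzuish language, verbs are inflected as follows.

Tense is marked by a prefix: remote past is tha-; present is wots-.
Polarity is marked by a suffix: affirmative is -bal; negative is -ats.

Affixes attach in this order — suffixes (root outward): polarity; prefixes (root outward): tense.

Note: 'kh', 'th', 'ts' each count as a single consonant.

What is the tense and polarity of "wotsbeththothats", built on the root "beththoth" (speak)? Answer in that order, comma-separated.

Segment: wots-beththoth-ats.
tense: wots- → present.
polarity: -ats → negative.

present, negative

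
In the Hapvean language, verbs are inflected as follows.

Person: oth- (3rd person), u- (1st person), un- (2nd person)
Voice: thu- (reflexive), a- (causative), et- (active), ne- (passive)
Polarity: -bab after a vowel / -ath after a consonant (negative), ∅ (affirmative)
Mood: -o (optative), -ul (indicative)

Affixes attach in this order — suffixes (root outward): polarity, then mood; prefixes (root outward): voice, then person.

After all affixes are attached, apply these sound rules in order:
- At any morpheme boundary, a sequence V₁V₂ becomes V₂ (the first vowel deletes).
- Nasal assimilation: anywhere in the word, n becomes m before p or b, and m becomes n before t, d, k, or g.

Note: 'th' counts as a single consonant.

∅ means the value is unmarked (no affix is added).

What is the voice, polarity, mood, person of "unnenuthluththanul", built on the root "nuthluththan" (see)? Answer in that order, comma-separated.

passive, affirmative, indicative, 2nd person

Segment: un-ne-nuthluththan-ul.
voice: ne- → passive.
polarity: ∅ → affirmative.
mood: -ul → indicative.
person: un- → 2nd person.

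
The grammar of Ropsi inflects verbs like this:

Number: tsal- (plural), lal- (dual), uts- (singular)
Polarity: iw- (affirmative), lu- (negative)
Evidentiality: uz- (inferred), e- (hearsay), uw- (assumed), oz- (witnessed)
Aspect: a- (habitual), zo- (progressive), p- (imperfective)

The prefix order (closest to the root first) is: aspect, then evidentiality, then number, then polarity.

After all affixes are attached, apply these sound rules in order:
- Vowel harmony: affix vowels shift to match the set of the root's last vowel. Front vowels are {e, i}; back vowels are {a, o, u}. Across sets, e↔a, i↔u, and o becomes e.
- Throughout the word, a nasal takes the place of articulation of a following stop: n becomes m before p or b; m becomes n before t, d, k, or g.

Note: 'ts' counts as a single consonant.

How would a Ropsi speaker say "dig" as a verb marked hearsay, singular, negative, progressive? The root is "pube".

liitsezepube

Attach aspect progressive zo- → zopube.
Attach evidentiality hearsay e- → ezopube.
Attach number singular uts- → utsezopube.
Attach polarity negative lu- → luutsezopube.
Apply vowel harmony: luutsezopube → liitsezepube.
Nasal assimilation: no change.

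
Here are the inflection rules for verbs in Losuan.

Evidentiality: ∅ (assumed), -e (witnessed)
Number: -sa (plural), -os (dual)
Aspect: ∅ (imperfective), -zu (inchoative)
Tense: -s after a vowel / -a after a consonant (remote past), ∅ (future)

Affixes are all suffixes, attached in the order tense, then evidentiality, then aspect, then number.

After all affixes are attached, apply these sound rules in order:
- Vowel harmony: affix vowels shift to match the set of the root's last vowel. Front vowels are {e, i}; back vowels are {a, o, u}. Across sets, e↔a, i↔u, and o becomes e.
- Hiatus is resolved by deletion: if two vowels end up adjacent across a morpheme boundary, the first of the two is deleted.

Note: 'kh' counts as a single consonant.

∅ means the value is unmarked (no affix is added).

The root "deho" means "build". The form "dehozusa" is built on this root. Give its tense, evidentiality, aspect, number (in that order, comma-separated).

future, assumed, inchoative, plural

Segment: deho-zu-sa.
tense: ∅ → future.
evidentiality: ∅ → assumed.
aspect: -zu → inchoative.
number: -sa → plural.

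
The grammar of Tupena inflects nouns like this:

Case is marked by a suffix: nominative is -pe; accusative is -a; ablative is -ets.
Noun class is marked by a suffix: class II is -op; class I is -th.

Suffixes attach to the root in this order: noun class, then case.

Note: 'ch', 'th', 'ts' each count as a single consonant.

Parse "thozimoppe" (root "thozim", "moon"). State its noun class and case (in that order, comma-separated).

class II, nominative

Segment: thozim-op-pe.
noun class: -op → class II.
case: -pe → nominative.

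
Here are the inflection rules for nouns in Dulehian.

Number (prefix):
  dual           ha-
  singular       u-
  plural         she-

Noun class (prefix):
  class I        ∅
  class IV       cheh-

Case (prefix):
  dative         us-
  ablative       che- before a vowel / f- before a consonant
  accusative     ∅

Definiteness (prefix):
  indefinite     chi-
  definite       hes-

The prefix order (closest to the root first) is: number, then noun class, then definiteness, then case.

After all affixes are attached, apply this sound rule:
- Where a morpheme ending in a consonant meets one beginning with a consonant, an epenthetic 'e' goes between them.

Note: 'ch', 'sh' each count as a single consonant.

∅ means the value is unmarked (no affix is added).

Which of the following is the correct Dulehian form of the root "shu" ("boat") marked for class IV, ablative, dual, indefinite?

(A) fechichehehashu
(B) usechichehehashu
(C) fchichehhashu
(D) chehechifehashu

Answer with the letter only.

Attach number dual ha- → hashu.
Attach noun class class IV cheh- → chehhashu.
Attach definiteness indefinite chi- → chichehhashu.
Attach case ablative f- (before consonant 'ch') → fchichehhashu.
Apply epenthesis: fchichehhashu → fechichehehashu.
So the correct form is fechichehehashu, option (A).
(B) usechichehehashu is wrong: it uses dative instead of ablative for case.
(C) fchichehhashu is wrong: it fails to apply the sound rule(s).
(D) chehechifehashu is wrong: it has the affixes in the wrong order.

A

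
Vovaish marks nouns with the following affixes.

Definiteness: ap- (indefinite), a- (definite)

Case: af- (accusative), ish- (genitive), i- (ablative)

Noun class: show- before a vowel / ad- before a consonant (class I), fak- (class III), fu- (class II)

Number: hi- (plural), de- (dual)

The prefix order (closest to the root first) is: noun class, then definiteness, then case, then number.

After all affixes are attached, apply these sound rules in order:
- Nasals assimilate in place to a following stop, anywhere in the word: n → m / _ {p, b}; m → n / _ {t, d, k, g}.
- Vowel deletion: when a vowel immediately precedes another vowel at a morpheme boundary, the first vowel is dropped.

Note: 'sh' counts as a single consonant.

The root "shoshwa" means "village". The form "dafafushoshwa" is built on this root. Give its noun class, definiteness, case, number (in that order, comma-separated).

Segment: de-af-a-fu-shoshwa.
noun class: fu- → class II.
definiteness: a- → definite.
case: af- → accusative.
number: de- → dual.

class II, definite, accusative, dual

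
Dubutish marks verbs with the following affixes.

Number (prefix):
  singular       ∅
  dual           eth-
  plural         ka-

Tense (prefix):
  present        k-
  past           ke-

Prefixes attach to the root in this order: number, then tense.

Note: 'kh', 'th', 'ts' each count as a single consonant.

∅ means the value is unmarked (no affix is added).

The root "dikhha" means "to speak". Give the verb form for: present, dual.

kethdikhha

Attach number dual eth- → ethdikhha.
Attach tense present k- → kethdikhha.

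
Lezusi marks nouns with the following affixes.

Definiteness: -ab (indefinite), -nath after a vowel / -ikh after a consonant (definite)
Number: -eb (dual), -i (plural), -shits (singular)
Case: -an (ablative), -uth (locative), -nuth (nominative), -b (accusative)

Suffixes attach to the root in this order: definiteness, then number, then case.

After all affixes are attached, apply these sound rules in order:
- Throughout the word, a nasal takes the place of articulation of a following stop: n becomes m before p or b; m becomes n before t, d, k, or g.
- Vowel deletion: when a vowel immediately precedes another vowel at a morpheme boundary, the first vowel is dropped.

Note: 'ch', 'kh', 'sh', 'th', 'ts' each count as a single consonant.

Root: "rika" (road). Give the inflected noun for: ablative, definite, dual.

Attach definiteness definite -nath (after vowel 'a') → rikanath.
Attach number dual -eb → rikanatheb.
Attach case ablative -an → rikanatheban.
Nasal assimilation: no change.
Vowel deletion: no change.

rikanatheban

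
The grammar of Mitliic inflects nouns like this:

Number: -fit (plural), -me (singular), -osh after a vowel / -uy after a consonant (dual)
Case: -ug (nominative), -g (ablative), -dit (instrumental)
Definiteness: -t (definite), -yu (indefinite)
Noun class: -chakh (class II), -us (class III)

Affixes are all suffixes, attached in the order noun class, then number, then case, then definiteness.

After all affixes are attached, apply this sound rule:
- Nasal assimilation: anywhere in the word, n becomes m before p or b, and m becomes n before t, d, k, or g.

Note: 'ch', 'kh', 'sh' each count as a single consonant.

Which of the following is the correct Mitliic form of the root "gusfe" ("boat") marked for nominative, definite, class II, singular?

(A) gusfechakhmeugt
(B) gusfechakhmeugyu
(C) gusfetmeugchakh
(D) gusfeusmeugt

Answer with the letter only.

Attach noun class class II -chakh → gusfechakh.
Attach number singular -me → gusfechakhme.
Attach case nominative -ug → gusfechakhmeug.
Attach definiteness definite -t → gusfechakhmeugt.
Nasal assimilation: no change.
So the correct form is gusfechakhmeugt, option (A).
(C) gusfetmeugchakh is wrong: it has the affixes in the wrong order.
(D) gusfeusmeugt is wrong: it uses class III instead of class II for noun class.
(B) gusfechakhmeugyu is wrong: it uses indefinite instead of definite for definiteness.

A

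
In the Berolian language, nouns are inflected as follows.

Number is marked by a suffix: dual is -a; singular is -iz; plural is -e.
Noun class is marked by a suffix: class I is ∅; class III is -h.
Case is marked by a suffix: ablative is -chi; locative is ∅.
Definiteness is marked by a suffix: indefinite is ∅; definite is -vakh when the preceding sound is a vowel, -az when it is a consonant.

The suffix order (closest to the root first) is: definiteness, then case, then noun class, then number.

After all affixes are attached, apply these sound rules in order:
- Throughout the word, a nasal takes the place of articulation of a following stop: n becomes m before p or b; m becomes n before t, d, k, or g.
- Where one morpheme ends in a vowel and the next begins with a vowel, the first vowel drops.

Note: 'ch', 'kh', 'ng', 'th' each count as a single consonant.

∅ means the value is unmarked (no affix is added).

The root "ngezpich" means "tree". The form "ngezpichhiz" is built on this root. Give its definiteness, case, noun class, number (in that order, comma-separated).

indefinite, locative, class III, singular

Segment: ngezpich-h-iz.
definiteness: ∅ → indefinite.
case: ∅ → locative.
noun class: -h → class III.
number: -iz → singular.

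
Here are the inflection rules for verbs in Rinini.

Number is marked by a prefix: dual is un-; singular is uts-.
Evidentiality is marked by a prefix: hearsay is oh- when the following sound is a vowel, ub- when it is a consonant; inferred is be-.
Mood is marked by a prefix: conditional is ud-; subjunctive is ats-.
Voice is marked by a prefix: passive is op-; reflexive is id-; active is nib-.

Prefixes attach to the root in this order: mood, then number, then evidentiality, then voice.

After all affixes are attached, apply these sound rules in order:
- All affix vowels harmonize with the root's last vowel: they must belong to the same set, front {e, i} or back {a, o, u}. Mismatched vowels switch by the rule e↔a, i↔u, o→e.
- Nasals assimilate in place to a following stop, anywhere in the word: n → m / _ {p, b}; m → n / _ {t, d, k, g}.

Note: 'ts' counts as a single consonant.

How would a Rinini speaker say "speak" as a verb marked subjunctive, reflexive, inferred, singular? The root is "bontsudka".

Attach mood subjunctive ats- → atsbontsudka.
Attach number singular uts- → utsatsbontsudka.
Attach evidentiality inferred be- → beutsatsbontsudka.
Attach voice reflexive id- → idbeutsatsbontsudka.
Apply vowel harmony: idbeutsatsbontsudka → udbautsatsbontsudka.
Nasal assimilation: no change.

udbautsatsbontsudka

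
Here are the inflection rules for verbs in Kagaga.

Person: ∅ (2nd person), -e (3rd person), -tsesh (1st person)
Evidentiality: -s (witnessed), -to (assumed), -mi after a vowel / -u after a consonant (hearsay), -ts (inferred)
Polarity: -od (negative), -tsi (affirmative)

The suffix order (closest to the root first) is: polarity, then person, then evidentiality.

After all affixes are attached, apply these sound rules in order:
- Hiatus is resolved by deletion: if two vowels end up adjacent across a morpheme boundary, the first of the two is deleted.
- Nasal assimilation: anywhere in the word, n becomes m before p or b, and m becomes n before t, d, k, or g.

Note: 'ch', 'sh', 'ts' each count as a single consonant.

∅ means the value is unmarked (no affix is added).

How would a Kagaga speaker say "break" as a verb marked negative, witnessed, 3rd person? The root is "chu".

chodes

Attach polarity negative -od → chuod.
Attach person 3rd person -e → chuode.
Attach evidentiality witnessed -s → chuodes.
Apply vowel deletion: chuodes → chodes.
Nasal assimilation: no change.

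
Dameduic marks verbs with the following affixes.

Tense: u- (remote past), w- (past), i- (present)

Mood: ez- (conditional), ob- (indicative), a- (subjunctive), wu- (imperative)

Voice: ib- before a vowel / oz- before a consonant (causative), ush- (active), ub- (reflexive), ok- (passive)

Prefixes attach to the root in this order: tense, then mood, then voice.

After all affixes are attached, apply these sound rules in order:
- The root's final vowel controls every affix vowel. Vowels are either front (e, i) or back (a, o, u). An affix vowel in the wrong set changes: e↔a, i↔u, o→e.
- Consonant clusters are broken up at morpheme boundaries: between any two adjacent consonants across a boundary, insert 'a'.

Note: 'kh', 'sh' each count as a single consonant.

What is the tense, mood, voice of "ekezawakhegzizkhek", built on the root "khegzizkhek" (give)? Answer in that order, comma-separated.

past, conditional, passive

Segment: ok-ez-w-khegzizkhek.
tense: w- → past.
mood: ez- → conditional.
voice: ok- → passive.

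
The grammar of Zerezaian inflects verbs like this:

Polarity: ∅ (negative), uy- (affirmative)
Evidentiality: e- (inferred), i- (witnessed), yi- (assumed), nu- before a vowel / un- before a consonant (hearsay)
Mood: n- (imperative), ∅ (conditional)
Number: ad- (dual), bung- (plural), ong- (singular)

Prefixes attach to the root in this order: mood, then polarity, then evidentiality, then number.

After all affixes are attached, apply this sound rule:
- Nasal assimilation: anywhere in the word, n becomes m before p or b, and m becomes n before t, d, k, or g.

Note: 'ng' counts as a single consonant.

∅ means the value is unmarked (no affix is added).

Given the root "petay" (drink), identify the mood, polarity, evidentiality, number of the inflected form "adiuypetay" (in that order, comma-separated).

conditional, affirmative, witnessed, dual

Segment: ad-i-uy-petay.
mood: ∅ → conditional.
polarity: uy- → affirmative.
evidentiality: i- → witnessed.
number: ad- → dual.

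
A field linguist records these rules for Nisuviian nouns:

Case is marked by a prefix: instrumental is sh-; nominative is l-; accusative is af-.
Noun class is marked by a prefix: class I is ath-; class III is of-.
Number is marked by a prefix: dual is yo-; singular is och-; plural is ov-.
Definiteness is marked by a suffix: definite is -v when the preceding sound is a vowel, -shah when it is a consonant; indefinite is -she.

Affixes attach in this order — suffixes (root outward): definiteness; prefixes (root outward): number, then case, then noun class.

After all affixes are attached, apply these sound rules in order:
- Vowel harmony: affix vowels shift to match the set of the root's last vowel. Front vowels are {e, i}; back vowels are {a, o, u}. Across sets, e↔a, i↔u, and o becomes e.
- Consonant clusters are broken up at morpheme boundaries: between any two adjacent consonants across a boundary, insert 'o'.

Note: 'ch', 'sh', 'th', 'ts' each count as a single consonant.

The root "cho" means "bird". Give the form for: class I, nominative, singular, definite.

atholochochov

Attach number singular och- → ochcho.
Attach case nominative l- → lochcho.
Attach definiteness definite -v (after vowel 'o') → lochchov.
Attach noun class class I ath- → athlochchov.
Vowel harmony: no change.
Apply epenthesis: athlochchov → atholochochov.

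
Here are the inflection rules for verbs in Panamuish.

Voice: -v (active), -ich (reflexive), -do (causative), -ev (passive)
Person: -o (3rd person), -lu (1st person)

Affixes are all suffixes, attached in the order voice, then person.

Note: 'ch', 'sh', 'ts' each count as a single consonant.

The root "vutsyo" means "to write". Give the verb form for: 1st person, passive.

Attach voice passive -ev → vutsyoev.
Attach person 1st person -lu → vutsyoevlu.

vutsyoevlu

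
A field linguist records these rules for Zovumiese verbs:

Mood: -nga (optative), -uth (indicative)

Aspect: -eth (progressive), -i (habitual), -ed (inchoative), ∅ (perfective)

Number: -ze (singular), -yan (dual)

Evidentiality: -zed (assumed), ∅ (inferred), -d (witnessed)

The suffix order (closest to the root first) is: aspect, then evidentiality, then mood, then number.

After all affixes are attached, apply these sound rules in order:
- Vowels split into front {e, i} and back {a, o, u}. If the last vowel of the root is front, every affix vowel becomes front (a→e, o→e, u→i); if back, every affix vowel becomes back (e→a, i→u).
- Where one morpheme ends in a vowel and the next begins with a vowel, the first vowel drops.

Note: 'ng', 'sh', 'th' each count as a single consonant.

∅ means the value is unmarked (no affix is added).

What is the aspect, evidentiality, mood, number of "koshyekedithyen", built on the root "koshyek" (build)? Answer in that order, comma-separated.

Segment: koshyek-ed-uth-yan.
aspect: -ed → inchoative.
evidentiality: ∅ → inferred.
mood: -uth → indicative.
number: -yan → dual.

inchoative, inferred, indicative, dual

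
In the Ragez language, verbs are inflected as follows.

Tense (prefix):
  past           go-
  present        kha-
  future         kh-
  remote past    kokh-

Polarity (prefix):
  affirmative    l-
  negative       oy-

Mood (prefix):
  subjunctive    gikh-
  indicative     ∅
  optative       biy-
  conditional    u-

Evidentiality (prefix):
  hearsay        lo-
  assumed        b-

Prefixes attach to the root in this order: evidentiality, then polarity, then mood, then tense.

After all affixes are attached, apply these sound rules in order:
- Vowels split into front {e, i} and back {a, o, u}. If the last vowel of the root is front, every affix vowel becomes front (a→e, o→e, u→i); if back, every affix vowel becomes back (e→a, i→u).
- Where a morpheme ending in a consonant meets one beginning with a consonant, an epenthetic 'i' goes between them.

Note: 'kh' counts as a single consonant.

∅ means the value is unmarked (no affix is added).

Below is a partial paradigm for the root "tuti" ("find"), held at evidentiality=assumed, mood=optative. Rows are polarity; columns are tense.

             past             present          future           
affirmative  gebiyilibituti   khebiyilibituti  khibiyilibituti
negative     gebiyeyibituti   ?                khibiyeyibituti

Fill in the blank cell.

Attach evidentiality assumed b- → btuti.
Attach polarity negative oy- → oybtuti.
Attach mood optative biy- → biyoybtuti.
Attach tense present kha- → khabiyoybtuti.
Apply vowel harmony: khabiyoybtuti → khebiyeybtuti.
Apply epenthesis: khebiyeybtuti → khebiyeyibituti.

khebiyeyibituti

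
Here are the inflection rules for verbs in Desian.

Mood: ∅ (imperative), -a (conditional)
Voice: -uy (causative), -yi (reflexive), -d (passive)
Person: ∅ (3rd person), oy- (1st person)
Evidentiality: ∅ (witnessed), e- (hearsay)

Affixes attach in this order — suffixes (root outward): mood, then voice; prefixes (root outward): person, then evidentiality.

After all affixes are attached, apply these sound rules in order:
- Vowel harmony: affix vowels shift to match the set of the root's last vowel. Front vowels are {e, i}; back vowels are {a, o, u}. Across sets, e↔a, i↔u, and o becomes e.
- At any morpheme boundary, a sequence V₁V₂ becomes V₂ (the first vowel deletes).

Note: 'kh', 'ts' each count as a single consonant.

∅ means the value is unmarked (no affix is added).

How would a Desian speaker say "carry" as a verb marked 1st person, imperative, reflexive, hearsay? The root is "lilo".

mood = imperative: zero marking, form stays lilo.
Attach person 1st person oy- → oylilo.
Attach evidentiality hearsay e- → eoylilo.
Attach voice reflexive -yi → eoyliloyi.
Apply vowel harmony: eoyliloyi → aoyliloyu.
Apply vowel deletion: aoyliloyu → oyliloyu.

oyliloyu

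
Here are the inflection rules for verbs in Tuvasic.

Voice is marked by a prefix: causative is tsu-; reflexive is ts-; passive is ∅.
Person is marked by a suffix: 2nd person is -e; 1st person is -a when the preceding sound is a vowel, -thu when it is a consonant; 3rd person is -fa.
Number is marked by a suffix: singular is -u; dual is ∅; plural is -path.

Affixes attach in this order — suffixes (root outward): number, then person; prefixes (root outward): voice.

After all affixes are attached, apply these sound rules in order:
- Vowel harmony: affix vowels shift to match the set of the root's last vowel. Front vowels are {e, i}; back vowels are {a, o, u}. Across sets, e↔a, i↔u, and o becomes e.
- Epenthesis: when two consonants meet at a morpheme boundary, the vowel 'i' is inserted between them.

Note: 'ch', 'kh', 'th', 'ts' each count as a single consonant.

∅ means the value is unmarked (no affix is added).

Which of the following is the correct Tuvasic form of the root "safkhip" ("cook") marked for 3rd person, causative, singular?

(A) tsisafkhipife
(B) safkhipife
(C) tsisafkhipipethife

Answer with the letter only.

Attach voice causative tsu- → tsusafkhip.
Attach number singular -u → tsusafkhipu.
Attach person 3rd person -fa → tsusafkhipufa.
Apply vowel harmony: tsusafkhipufa → tsisafkhipife.
Epenthesis: no change.
So the correct form is tsisafkhipife, option (A).
(C) tsisafkhipipethife is wrong: it uses plural instead of singular for number.
(B) safkhipife is wrong: it uses passive instead of causative for voice.

A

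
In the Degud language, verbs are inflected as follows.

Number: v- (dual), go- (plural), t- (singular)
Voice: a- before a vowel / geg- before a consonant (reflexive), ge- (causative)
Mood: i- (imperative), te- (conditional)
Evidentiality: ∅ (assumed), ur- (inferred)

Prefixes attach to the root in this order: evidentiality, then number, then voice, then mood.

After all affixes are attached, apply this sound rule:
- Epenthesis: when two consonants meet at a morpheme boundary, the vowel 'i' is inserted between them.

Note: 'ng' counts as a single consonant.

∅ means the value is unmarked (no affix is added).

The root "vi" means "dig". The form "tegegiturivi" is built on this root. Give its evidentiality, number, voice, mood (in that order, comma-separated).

inferred, singular, reflexive, conditional

Segment: te-geg-t-ur-vi.
evidentiality: ur- → inferred.
number: t- → singular.
voice: a/geg- → reflexive.
mood: te- → conditional.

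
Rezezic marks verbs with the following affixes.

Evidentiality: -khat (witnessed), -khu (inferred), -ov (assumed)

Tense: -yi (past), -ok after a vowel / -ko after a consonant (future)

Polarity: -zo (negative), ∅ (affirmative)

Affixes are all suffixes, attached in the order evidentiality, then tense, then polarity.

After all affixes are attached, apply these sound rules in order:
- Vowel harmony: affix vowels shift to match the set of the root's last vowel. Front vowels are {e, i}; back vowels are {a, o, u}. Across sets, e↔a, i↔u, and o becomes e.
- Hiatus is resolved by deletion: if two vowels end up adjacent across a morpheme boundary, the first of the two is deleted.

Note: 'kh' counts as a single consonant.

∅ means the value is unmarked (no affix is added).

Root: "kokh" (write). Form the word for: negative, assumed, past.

kokhovyuzo

Attach evidentiality assumed -ov → kokhov.
Attach tense past -yi → kokhovyi.
Attach polarity negative -zo → kokhovyizo.
Apply vowel harmony: kokhovyizo → kokhovyuzo.
Vowel deletion: no change.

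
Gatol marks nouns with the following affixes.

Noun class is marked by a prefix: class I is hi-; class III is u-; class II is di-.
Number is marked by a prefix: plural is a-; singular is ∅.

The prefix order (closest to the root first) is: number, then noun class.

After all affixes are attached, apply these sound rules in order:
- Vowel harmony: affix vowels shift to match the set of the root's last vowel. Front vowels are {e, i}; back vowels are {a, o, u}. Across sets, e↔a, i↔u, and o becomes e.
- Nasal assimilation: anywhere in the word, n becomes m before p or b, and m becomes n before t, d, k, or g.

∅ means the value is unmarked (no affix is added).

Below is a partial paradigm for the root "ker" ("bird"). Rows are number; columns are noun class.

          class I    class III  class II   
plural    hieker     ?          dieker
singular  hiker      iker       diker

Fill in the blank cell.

ieker

Attach number plural a- → aker.
Attach noun class class III u- → uaker.
Apply vowel harmony: uaker → ieker.
Nasal assimilation: no change.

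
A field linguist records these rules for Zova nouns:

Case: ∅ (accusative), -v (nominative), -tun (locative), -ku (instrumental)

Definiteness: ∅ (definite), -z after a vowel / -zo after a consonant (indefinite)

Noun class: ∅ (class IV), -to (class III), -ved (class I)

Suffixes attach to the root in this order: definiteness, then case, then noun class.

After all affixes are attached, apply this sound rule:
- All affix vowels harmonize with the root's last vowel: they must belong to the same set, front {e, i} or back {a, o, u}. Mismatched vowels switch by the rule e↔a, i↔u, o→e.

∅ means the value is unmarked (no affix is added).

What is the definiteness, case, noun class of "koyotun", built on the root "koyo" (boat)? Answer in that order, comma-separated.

definite, locative, class IV

Segment: koyo-tun.
definiteness: ∅ → definite.
case: -tun → locative.
noun class: ∅ → class IV.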